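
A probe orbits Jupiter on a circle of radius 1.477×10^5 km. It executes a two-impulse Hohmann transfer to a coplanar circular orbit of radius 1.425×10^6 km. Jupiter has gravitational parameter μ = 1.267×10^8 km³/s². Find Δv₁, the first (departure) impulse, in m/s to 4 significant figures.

Transfer-ellipse semi-major axis a_t = (r₁ + r₂)/2 = (1.477×10^5 + 1.425×10^6)/2 = 7.8635×10^5 km.
On the circular orbit at r = 1.477×10^5 km, v_c = √(μ/r) = 29.29 km/s.
Vis-viva on the transfer ellipse at r = 1.477×10^5 km gives v_t = √[μ(2/r − 1/a_t)] = 39.43 km/s.
Δv₁ = |v_t − v_c| = |39.43 − 29.29| = 10.14 km/s.

Δv₁ = 10140 m/s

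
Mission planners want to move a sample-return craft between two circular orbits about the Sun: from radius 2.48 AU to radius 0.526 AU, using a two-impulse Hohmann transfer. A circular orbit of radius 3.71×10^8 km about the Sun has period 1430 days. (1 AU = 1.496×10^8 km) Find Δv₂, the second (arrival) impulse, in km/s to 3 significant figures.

Δv₂ = 11.7 km/s

From Kepler's third law T² = 4π²r³/μ at r = 3.71×10^8 km, T = 1430 days = 1430 × 86400 s = 1.23552×10^8 s: μ = 4π²r³/T² = 1.32063×10^11 km³/s².
In km: r₁ = 2.48 × 1.496×10^8 = 3.71008×10^8 km; r₂ = 0.526 × 1.496×10^8 = 7.86896×10^7 km.
Transfer-ellipse semi-major axis a_t = (r₁ + r₂)/2 = (3.71008×10^8 + 7.86896×10^7)/2 = 2.248488×10^8 km.
On the circular orbit at r = 7.86896×10^7 km, v_c = √(μ/r) = 40.967 km/s.
Transfer-orbit speed at the same r (vis-viva, a = a_t): v_t = √[μ(2/r − 1/a_t)] = 52.623 km/s.
Δv₂ = |v_t − v_c| = |52.623 − 40.967| = 11.66 km/s.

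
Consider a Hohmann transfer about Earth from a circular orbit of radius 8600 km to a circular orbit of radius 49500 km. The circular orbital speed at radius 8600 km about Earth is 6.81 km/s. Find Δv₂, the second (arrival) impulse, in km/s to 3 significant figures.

Δv₂ = 1.29 km/s

From the circular-orbit relation v² = μ/r at r = 8600 km: μ = v²r = (6.81)² × 8600 = 3.98834×10^5 km³/s².
Semi-major axis of the transfer orbit: a_t = (8600 + 49500)/2 = 29050 km.
Circular speed at r = 49500 km: v_c = √(μ/r) = 2.8385 km/s.
Transfer-orbit speed at the same r (vis-viva, a = a_t): v_t = √[μ(2/r − 1/a_t)] = 1.5444 km/s.
Δv₂ = |v_t − v_c| = |1.5444 − 2.8385| = 1.294 km/s.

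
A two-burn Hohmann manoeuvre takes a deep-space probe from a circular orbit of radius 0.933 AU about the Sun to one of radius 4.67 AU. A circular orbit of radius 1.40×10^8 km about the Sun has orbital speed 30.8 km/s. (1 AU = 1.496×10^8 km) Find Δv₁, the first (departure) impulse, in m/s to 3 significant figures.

Δv₁ = 8980 m/s

From the circular-orbit relation v² = μ/r at r = 1.40×10^8 km: μ = v²r = (30.8)² × 1.40×10^8 = 1.32810×10^11 km³/s².
In km: r₁ = 0.933 × 1.496×10^8 = 1.395768×10^8 km; r₂ = 4.67 × 1.496×10^8 = 6.98632×10^8 km.
Transfer-ellipse semi-major axis a_t = (r₁ + r₂)/2 = (1.395768×10^8 + 6.98632×10^8)/2 = 4.191044×10^8 km.
Circular speed at r = 1.395768×10^8 km: v_c = √(μ/r) = 30.85 km/s.
Transfer-orbit speed at the same r (vis-viva, a = a_t): v_t = √[μ(2/r − 1/a_t)] = 39.83 km/s.
Δv₁ = |v_t − v_c| = |39.83 − 30.85| = 8.980 km/s.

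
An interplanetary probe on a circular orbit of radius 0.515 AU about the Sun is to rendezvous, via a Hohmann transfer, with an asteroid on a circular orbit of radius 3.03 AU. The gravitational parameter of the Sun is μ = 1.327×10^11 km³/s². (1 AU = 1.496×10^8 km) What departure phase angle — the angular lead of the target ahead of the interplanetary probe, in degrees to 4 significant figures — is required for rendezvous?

In km: r₁ = 0.515 × 1.496×10^8 = 7.7044×10^7 km; r₂ = 3.03 × 1.496×10^8 = 4.53288×10^8 km.
Semi-major axis of the transfer orbit: a_t = (7.7044×10^7 + 4.53288×10^8)/2 = 2.65166×10^8 km.
Transfer time t = π√(a_t³/μ) = 3.72384×10^7 s.
The target's mean motion on its circular orbit is ω₂ = √(μ/r₂³) = 3.77463×10^-8 rad/s.
Angle swept by the target during transfer: ω₂·t = 1.40561 rad = 80.54°.
Arrival is 180° from departure on the ellipse, so φ = 180° − 80.54° = 99.46°.

φ = 99.46°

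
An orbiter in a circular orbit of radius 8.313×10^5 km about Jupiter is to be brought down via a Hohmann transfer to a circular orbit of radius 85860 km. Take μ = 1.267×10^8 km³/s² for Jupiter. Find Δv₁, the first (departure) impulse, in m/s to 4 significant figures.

Δv₁ = 7004 m/s

The Hohmann ellipse has a_t = (r₁ + r₂)/2 = 4.5858×10^5 km.
Circular speed at r = 8.313×10^5 km: v_c = √(μ/r) = 12.346 km/s.
Vis-viva on the transfer ellipse at r = 8.313×10^5 km gives v_t = √[μ(2/r − 1/a_t)] = 5.3419 km/s.
Δv₁ = |v_t − v_c| = |5.3419 − 12.346| = 7.004 km/s.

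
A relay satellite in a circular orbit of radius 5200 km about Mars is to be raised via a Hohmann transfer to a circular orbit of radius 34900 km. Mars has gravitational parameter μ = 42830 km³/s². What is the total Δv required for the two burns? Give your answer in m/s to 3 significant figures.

Δv = 1460 m/s

Transfer-ellipse semi-major axis a_t = (r₁ + r₂)/2 = (5200 + 34900)/2 = 20050 km.
At r₁ the circular-orbit speed is v₁ = √(μ/r₁) = 2.8699 km/s.
Transfer-orbit speed at r₁ (vis-viva equation): v_p = √[μ(2/r₁ − 1/a_t)] = 3.7864 km/s.
First burn Δv₁ = |v_p − v₁| = 0.9165 km/s.
Circular speed at r₂: v₂ = √(μ/r₂) = 1.1078 km/s.
Transfer-orbit speed at r₂: v_a = √[μ(2/r₂ − 1/a_t)] = 0.56416 km/s.
Second burn Δv₂ = |v₂ − v_a| = 0.5436 km/s.
Δv = Δv₁ + Δv₂ = 0.9165 + 0.5436 = 1.460 km/s.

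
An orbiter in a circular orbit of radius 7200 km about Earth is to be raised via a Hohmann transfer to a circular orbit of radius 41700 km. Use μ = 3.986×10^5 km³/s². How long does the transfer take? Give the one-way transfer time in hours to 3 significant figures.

t = 5.28 hours

Semi-major axis of the transfer orbit: a_t = (7200 + 41700)/2 = 24450 km.
Transfer time t = π√(a_t³/μ) = π√((24450)³ / 3.986×10^5) = 19020 s.
Converting: 19020 s ÷ 3600 s/hour = 5.28 hours.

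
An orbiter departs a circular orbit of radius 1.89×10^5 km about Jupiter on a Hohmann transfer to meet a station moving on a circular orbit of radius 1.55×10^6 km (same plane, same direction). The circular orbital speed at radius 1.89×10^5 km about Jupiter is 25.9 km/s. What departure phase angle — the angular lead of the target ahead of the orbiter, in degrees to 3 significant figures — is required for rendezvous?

From the circular-orbit relation v² = μ/r at r = 1.89×10^5 km: μ = v²r = (25.9)² × 1.89×10^5 = 1.26783×10^8 km³/s².
The Hohmann ellipse has a_t = (r₁ + r₂)/2 = 8.695×10^5 km.
Transfer time t = π√(a_t³/μ) = 2.262×10^5 s.
The target's mean motion on its circular orbit is ω₂ = √(μ/r₂³) = 5.835×10^-6 rad/s.
Angle swept by the target during transfer: ω₂·t = 1.320 rad = 75.63°.
Arrival is 180° from departure on the ellipse, so φ = 180° − 75.63° = 104°.

φ = 104°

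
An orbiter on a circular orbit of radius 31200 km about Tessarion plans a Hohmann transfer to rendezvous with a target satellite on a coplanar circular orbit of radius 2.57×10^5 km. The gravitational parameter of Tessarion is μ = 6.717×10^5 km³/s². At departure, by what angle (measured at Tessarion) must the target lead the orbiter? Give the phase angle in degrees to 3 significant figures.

φ = 104°

Transfer-ellipse semi-major axis a_t = (r₁ + r₂)/2 = (31200 + 2.570×10^5)/2 = 1.441×10^5 km.
Transfer time t = π√(a_t³/μ) = 2.097×10^5 s.
The target's mean motion on its circular orbit is ω₂ = √(μ/r₂³) = 6.291×10^-6 rad/s.
Angle swept by the target during transfer: ω₂·t = 1.319 rad = 75.57°.
The orbiter traverses 180° on the transfer ellipse, so the target must lead by 180° − 75.57° = 104°.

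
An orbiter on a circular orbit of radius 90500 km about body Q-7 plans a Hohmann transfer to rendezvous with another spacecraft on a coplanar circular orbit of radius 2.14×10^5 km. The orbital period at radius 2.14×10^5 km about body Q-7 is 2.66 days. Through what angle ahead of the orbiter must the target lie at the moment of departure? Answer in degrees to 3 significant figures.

φ = 72.0°

From Kepler's third law T² = 4π²r³/μ at r = 2.14×10^5 km, T = 2.66 days = 2.66 × 86400 s = 2.29824×10^5 s: μ = 4π²r³/T² = 7.32505×10^6 km³/s².
The Hohmann ellipse has a_t = (r₁ + r₂)/2 = 1.5225×10^5 km.
Transfer time t = π√(a_t³/μ) = 68960 s.
The target's mean motion on its circular orbit is ω₂ = √(μ/r₂³) = 2.734×10^-5 rad/s.
Angle swept by the target during transfer: ω₂·t = 1.885 rad = 108.0°.
The orbiter traverses 180° on the transfer ellipse, so the target must lead by 180° − 108.0° = 72.0°.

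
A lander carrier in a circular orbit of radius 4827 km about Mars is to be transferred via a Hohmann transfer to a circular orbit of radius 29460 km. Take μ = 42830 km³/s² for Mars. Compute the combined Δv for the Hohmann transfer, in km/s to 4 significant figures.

Δv = 1.492 km/s

Transfer-ellipse semi-major axis a_t = (r₁ + r₂)/2 = (4827 + 29460)/2 = 17143.5 km.
Circular speed at r₁: v₁ = √(μ/r₁) = √(42830/4827) = 2.97876 km/s.
Transfer-orbit speed at r₁ (vis-viva): v_p = √[μ(2/r₁ − 1/a_t)] = 3.90483 km/s.
First burn Δv₁ = |v_p − v₁| = 0.9261 km/s.
At r₂, v₂ = √(μ/r₂) = 1.20575 km/s.
Transfer-orbit speed at r₂: v_a = √[μ(2/r₂ − 1/a_t)] = 0.639803 km/s.
Second burn Δv₂ = |v₂ − v_a| = 0.5659 km/s.
Total Δv = Δv₁ + Δv₂ = 1.492 km/s.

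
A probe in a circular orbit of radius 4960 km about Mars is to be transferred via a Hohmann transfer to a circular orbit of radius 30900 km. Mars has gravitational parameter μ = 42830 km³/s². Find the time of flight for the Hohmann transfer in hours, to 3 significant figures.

t = 10.1 hours

Semi-major axis of the transfer orbit: a_t = (4960 + 30900)/2 = 17930 km.
By Kepler's third law the transfer-orbit period is T = 2π√(a_t³/μ), so t = T/2 = 36450 s.
Converting: 36450 s ÷ 3600 s/hour = 10.1 hours.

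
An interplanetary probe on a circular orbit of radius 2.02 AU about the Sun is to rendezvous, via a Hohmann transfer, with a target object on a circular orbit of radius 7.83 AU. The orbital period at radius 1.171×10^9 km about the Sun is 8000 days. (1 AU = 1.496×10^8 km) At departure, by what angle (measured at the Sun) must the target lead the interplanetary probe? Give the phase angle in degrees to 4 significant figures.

φ = 90.21°

From Kepler's third law T² = 4π²r³/μ at r = 1.171×10^9 km, T = 8000 days = 8000 × 86400 s = 6.912×10^8 s: μ = 4π²r³/T² = 1.32685×10^11 km³/s².
In km: r₁ = 2.02 × 1.496×10^8 = 3.02192×10^8 km; r₂ = 7.83 × 1.496×10^8 = 1.171368×10^9 km.
Semi-major axis of the transfer orbit: a_t = (3.02192×10^8 + 1.171368×10^9)/2 = 7.3678×10^8 km.
The half-period of the transfer ellipse is t = π√(a_t³/μ) = 1.7248×10^8 s.
The target's mean motion on its circular orbit is ω₂ = √(μ/r₂³) = 9.0860×10^-9 rad/s.
Angle swept by the target during transfer: ω₂·t = 1.5672 rad = 89.79°.
The interplanetary probe traverses 180° on the transfer ellipse, so the target must lead by 180° − 89.79° = 90.21°.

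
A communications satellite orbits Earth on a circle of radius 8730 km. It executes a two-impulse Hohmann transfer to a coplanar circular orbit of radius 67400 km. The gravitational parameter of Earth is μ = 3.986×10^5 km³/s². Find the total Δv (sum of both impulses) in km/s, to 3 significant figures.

Δv = 3.50 km/s

Transfer-ellipse semi-major axis a_t = (r₁ + r₂)/2 = (8730 + 67400)/2 = 38065 km.
At r₁ the circular-orbit speed is v₁ = √(μ/r₁) = 6.75712 km/s.
On the transfer ellipse at r₁, vis-viva gives v_p = √[μ(2/r₁ − 1/a_t)] = 8.99143 km/s.
First burn Δv₁ = |v_p − v₁| = 2.23431 km/s.
At r₂, v₂ = √(μ/r₂) = 2.43186 km/s.
Transfer-orbit speed at r₂: v_a = √[μ(2/r₂ − 1/a_t)] = 1.16462 km/s.
Second burn Δv₂ = |v₂ − v_a| = 1.26724 km/s.
Δv = Δv₁ + Δv₂ = 2.23431 + 1.26724 = 3.502 km/s.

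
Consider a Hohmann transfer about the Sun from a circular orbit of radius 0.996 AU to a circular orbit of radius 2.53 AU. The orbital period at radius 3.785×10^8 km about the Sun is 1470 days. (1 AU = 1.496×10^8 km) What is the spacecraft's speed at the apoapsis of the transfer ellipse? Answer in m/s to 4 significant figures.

v = 14070 m/s

From Kepler's third law T² = 4π²r³/μ at r = 3.785×10^8 km, T = 1470 days = 1470 × 86400 s = 1.27008×10^8 s: μ = 4π²r³/T² = 1.32707×10^11 km³/s².
In km: r₁ = 0.996 × 1.496×10^8 = 1.490016×10^8 km; r₂ = 2.53 × 1.496×10^8 = 3.78488×10^8 km.
The Hohmann ellipse has a_t = (r₁ + r₂)/2 = 2.637448×10^8 km.
The apoapsis of the transfer ellipse is at r = 3.78488×10^8 km.
Applying v² = μ(2/r − 1/a_t): v = 14.07 km/s.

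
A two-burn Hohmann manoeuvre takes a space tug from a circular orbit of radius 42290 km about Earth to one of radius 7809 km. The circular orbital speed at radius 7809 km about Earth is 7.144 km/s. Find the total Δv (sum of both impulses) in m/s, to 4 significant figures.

Δv = 3494 m/s

From the circular-orbit relation v² = μ/r at r = 7809 km: μ = v²r = (7.144)² × 7809 = 3.98546×10^5 km³/s².
Semi-major axis of the transfer orbit: a_t = (42290 + 7809)/2 = 25049.5 km.
At r₁ the circular-orbit speed is v₁ = √(μ/r₁) = 3.070 km/s.
On the transfer ellipse at r₁, v² = μ(2/r − 1/a) gives v_a = √[μ(2/r₁ − 1/a_t)] = 1.714 km/s.
First burn Δv₁ = |v_a − v₁| = 1.356 km/s.
At r₂, v₂ = √(μ/r₂) = 7.144 km/s.
Transfer-orbit speed at r₂: v_p = √[μ(2/r₂ − 1/a_t)] = 9.282 km/s.
Second burn Δv₂ = |v₂ − v_p| = 2.138 km/s.
Total Δv = Δv₁ + Δv₂ = 3.494 km/s.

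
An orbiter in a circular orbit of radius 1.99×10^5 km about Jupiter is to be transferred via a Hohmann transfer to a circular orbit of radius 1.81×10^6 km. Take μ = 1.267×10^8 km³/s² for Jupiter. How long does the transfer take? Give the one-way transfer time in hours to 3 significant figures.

t = 78.1 hours

The Hohmann ellipse has a_t = (r₁ + r₂)/2 = 1.0045×10^6 km.
Transfer time t = π√(a_t³/μ) = π√((1.0045×10^6)³ / 1.267×10^8) = 2.810×10^5 s.
Converting: 2.810×10^5 s ÷ 3600 s/hour = 78.1 hours.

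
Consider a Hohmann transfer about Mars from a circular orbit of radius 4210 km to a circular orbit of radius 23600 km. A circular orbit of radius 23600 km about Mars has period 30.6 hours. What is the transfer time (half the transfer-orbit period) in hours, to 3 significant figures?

From Kepler's third law T² = 4π²r³/μ at r = 23600 km, T = 30.6 hours = 30.6 × 3600 s = 1.1016×10^5 s: μ = 4π²r³/T² = 42761.0 km³/s².
Transfer-ellipse semi-major axis a_t = (r₁ + r₂)/2 = (4210 + 23600)/2 = 13905 km.
By Kepler's third law the transfer-orbit period is T = 2π√(a_t³/μ), so t = T/2 = 24910 s.
Converting: 24910 s ÷ 3600 s/hour = 6.92 hours.

t = 6.92 hours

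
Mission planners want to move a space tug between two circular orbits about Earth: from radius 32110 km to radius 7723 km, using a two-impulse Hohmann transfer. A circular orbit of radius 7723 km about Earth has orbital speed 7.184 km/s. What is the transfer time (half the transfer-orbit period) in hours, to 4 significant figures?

From the circular-orbit relation v² = μ/r at r = 7723 km: μ = v²r = (7.184)² × 7723 = 3.98583×10^5 km³/s².
The Hohmann ellipse has a_t = (r₁ + r₂)/2 = 19916.5 km.
Transfer time t = π√(a_t³/μ) = π√((19916.5)³ / 3.98583×10^5) = 13987 s.
Converting: 13987 s ÷ 3600 s/hour = 3.885 hours.

t = 3.885 hours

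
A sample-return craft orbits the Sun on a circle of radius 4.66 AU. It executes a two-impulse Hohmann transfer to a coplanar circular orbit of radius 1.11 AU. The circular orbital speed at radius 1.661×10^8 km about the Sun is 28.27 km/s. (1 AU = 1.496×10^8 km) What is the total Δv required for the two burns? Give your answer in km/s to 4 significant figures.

From the circular-orbit relation v² = μ/r at r = 1.661×10^8 km: μ = v²r = (28.27)² × 1.661×10^8 = 1.32746×10^11 km³/s².
In km: r₁ = 4.66 × 1.496×10^8 = 6.97136×10^8 km; r₂ = 1.11 × 1.496×10^8 = 1.66056×10^8 km.
The Hohmann ellipse has a_t = (r₁ + r₂)/2 = 4.31596×10^8 km.
Circular speed at r₁: v₁ = √(μ/r₁) = √(1.32746×10^11/6.97136×10^8) = 13.799 km/s.
On the transfer ellipse at r₁, v² = μ(2/r − 1/a) gives v_a = √[μ(2/r₁ − 1/a_t)] = 8.5593 km/s.
First burn Δv₁ = |v_a − v₁| = 5.240 km/s.
At r₂, v₂ = √(μ/r₂) = 28.27 km/s.
Transfer-orbit speed at r₂: v_p = √[μ(2/r₂ − 1/a_t)] = 35.93 km/s.
Second burn Δv₂ = |v₂ − v_p| = 7.660 km/s.
Δv = Δv₁ + Δv₂ = 5.240 + 7.660 = 12.90 km/s.

Δv = 12.90 km/s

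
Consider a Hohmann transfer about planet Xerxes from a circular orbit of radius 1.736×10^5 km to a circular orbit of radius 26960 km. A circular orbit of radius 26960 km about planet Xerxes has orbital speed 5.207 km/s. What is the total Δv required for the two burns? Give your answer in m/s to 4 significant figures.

Δv = 2632 m/s

From the circular-orbit relation v² = μ/r at r = 26960 km: μ = v²r = (5.207)² × 26960 = 7.30962×10^5 km³/s².
Semi-major axis of the transfer orbit: a_t = (1.736×10^5 + 26960)/2 = 1.0028×10^5 km.
At r₁ the circular-orbit speed is v₁ = √(μ/r₁) = 2.052 km/s.
On the transfer ellipse at r₁, v² = μ(2/r − 1/a) gives v_a = √[μ(2/r₁ − 1/a_t)] = 1.064 km/s.
First burn Δv₁ = |v_a − v₁| = 0.9880 km/s.
At r₂, v₂ = √(μ/r₂) = 5.207 km/s.
Transfer-orbit speed at r₂: v_p = √[μ(2/r₂ − 1/a_t)] = 6.851 km/s.
Second burn Δv₂ = |v₂ − v_p| = 1.644 km/s.
Δv = Δv₁ + Δv₂ = 0.9880 + 1.644 = 2.632 km/s.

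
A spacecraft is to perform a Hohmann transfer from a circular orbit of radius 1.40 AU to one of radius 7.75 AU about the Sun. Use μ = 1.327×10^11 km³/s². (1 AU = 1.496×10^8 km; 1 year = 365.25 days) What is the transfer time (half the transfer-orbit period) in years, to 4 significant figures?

t = 4.893 years

In km: r₁ = 1.40 × 1.496×10^8 = 2.0944×10^8 km; r₂ = 7.75 × 1.496×10^8 = 1.1594×10^9 km.
The Hohmann ellipse has a_t = (r₁ + r₂)/2 = 6.8442×10^8 km.
Half the transfer-orbit period gives t = π√(a_t³/μ) = 1.544×10^8 s.
Converting: 1.544×10^8 s ÷ 3.15576×10^7 s/year (365.25 × 86400) = 4.893 years.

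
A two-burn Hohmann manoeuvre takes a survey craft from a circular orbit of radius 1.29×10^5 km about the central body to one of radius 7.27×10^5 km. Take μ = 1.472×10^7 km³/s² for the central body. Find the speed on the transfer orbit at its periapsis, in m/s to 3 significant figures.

v = 13900 m/s

The Hohmann ellipse has a_t = (r₁ + r₂)/2 = 4.280×10^5 km.
At periapsis, r = 1.290×10^5 km.
From the vis-viva equation, v = √[μ(2/r − 1/a_t)] = 13.92 km/s.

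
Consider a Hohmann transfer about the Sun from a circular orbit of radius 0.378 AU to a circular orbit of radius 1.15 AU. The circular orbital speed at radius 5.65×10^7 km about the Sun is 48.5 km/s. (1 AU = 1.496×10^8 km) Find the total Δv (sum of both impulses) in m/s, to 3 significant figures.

Δv = 19200 m/s

From the circular-orbit relation v² = μ/r at r = 5.65×10^7 km: μ = v²r = (48.5)² × 5.65×10^7 = 1.32902×10^11 km³/s².
In km: r₁ = 0.378 × 1.496×10^8 = 5.65488×10^7 km; r₂ = 1.15 × 1.496×10^8 = 1.7204×10^8 km.
Transfer-ellipse semi-major axis a_t = (r₁ + r₂)/2 = (5.65488×10^7 + 1.7204×10^8)/2 = 1.142944×10^8 km.
Circular speed at r₁: v₁ = √(μ/r₁) = √(1.32902×10^11/5.65488×10^7) = 48.48 km/s.
Transfer-orbit speed at r₁ (vis-viva): v_p = √[μ(2/r₁ − 1/a_t)] = 59.48 km/s.
First burn Δv₁ = |v_p − v₁| = 11.00 km/s.
Circular speed at r₂: v₂ = √(μ/r₂) = 27.794 km/s.
Transfer-orbit speed at r₂: v_a = √[μ(2/r₂ − 1/a_t)] = 19.550 km/s.
Second burn Δv₂ = |v₂ − v_a| = 8.244 km/s.
Δv = Δv₁ + Δv₂ = 11.00 + 8.244 = 19.24 km/s.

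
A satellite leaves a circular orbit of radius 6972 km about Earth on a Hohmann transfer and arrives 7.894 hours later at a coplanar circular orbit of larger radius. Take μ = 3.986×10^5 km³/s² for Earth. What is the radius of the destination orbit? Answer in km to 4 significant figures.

Transfer time t = 7.894 hours = 28418.4 s, and t = π√(a_t³/μ).
So a_t = (μ t²/π²)^(1/3) = (3.986×10^5 × (28418.4)² / π²)^(1/3) = 31951 km.
Since a_t = (r₁ + r₂)/2, r₂ = 2a_t − r₁ = 2×31951 − 6972 = 56930 km.

r₂ = 56930 km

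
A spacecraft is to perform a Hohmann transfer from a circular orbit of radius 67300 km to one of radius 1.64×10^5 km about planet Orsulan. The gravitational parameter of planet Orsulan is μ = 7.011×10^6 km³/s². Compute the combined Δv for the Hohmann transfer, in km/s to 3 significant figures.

Semi-major axis of the transfer orbit: a_t = (67300 + 1.640×10^5)/2 = 1.1565×10^5 km.
At r₁ the circular-orbit speed is v₁ = √(μ/r₁) = 10.2066 km/s.
Transfer-orbit speed at r₁ (vis-viva equation): v_p = √[μ(2/r₁ − 1/a_t)] = 12.1543 km/s.
First burn Δv₁ = |v_p − v₁| = 1.9477 km/s.
At r₂, v₂ = √(μ/r₂) = 6.5383 km/s.
Transfer-orbit speed at r₂: v_a = √[μ(2/r₂ − 1/a_t)] = 4.9877 km/s.
Second burn Δv₂ = |v₂ − v_a| = 1.5506 km/s.
Total Δv = Δv₁ + Δv₂ = 3.498 km/s.

Δv = 3.50 km/s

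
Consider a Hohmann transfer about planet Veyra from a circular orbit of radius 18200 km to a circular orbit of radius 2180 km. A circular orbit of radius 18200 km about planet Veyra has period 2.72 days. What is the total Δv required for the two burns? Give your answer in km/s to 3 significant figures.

Δv = 0.735 km/s

From Kepler's third law T² = 4π²r³/μ at r = 18200 km, T = 2.72 days = 2.72 × 86400 s = 2.35008×10^5 s: μ = 4π²r³/T² = 4309.32 km³/s².
Transfer-ellipse semi-major axis a_t = (r₁ + r₂)/2 = (18200 + 2180)/2 = 10190 km.
Circular speed at r₁: v₁ = √(μ/r₁) = √(4309.32/18200) = 0.48660 km/s.
On the transfer ellipse at r₁, vis-viva equation gives v_a = √[μ(2/r₁ − 1/a_t)] = 0.22507 km/s.
First burn Δv₁ = |v_a − v₁| = 0.261530 km/s.
Circular speed at r₂: v₂ = √(μ/r₂) = 1.405970 km/s.
Transfer-orbit speed at r₂: v_p = √[μ(2/r₂ − 1/a_t)] = 1.878991 km/s.
Second burn Δv₂ = |v₂ − v_p| = 0.473021 km/s.
Δv = Δv₁ + Δv₂ = 0.261530 + 0.473021 = 0.7346 km/s.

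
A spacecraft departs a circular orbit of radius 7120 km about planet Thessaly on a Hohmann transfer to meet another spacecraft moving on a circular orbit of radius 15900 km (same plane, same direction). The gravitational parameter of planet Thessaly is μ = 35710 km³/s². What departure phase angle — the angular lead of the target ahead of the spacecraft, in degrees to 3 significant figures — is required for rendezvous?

The Hohmann ellipse has a_t = (r₁ + r₂)/2 = 11510 km.
The half-period of the transfer ellipse is t = π√(a_t³/μ) = 20530 s.
The target's mean motion on its circular orbit is ω₂ = √(μ/r₂³) = 9.425×10^-5 rad/s.
Angle swept by the target during transfer: ω₂·t = 1.935 rad = 110.9°.
Arrival is 180° from departure on the ellipse, so φ = 180° − 110.9° = 69.1°.

φ = 69.1°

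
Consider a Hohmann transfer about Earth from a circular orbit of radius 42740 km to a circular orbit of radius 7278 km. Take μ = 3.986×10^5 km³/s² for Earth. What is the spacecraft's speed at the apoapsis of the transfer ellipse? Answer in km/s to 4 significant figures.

v = 1.647 km/s

The Hohmann ellipse has a_t = (r₁ + r₂)/2 = 25009 km.
At apoapsis, r = 42740 km.
From the vis-viva equation, v = √[μ(2/r − 1/a_t)] = 1.647 km/s.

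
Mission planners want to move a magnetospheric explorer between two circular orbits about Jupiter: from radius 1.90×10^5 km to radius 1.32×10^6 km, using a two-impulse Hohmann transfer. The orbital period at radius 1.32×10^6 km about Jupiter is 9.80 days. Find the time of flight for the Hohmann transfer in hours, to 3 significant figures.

From Kepler's third law T² = 4π²r³/μ at r = 1.32×10^6 km, T = 9.80 days = 9.80 × 86400 s = 8.4672×10^5 s: μ = 4π²r³/T² = 1.26649×10^8 km³/s².
Semi-major axis of the transfer orbit: a_t = (1.900×10^5 + 1.320×10^6)/2 = 7.550×10^5 km.
By Kepler's third law the transfer-orbit period is T = 2π√(a_t³/μ), so t = T/2 = 1.831×10^5 s.
Converting: 1.831×10^5 s ÷ 3600 s/hour = 50.9 hours.

t = 50.9 hours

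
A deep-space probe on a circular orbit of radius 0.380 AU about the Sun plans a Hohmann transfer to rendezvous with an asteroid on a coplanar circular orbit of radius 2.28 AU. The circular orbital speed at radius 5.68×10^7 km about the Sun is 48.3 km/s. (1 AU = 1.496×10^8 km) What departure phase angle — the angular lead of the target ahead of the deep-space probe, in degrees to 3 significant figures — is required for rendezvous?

From the circular-orbit relation v² = μ/r at r = 5.68×10^7 km: μ = v²r = (48.3)² × 5.68×10^7 = 1.32508×10^11 km³/s².
In km: r₁ = 0.380 × 1.496×10^8 = 5.6848×10^7 km; r₂ = 2.28 × 1.496×10^8 = 3.41088×10^8 km.
Semi-major axis of the transfer orbit: a_t = (5.6848×10^7 + 3.41088×10^8)/2 = 1.98968×10^8 km.
The half-period of the transfer ellipse is t = π√(a_t³/μ) = 2.422×10^7 s.
Target angular speed ω₂ = √(μ/r₂³) = 5.779×10^-8 rad/s.
Angle swept by the target during transfer: ω₂·t = 1.3997 rad = 80.20°.
The deep-space probe traverses 180° on the transfer ellipse, so the target must lead by 180° − 80.20° = 99.8°.

φ = 99.8°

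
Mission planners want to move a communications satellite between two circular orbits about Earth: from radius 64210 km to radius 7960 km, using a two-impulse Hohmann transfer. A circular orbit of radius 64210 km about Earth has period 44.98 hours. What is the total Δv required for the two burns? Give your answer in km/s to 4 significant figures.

Δv = 3.684 km/s

From Kepler's third law T² = 4π²r³/μ at r = 64210 km, T = 44.98 hours = 44.98 × 3600 s = 1.61928×10^5 s: μ = 4π²r³/T² = 3.98588×10^5 km³/s².
The Hohmann ellipse has a_t = (r₁ + r₂)/2 = 36085 km.
Circular speed at r₁: v₁ = √(μ/r₁) = √(3.98588×10^5/64210) = 2.491 km/s.
On the transfer ellipse at r₁, vis-viva equation gives v_a = √[μ(2/r₁ − 1/a_t)] = 1.170 km/s.
First burn Δv₁ = |v_a − v₁| = 1.321 km/s.
At r₂, v₂ = √(μ/r₂) = 7.076 km/s.
Transfer-orbit speed at r₂: v_p = √[μ(2/r₂ − 1/a_t)] = 9.439 km/s.
Second burn Δv₂ = |v₂ − v_p| = 2.363 km/s.
Total Δv = Δv₁ + Δv₂ = 3.684 km/s.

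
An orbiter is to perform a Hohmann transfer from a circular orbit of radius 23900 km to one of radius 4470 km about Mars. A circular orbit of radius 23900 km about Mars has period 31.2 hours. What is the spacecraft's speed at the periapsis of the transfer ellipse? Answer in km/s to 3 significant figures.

v = 4.01 km/s

From Kepler's third law T² = 4π²r³/μ at r = 23900 km, T = 31.2 hours = 31.2 × 3600 s = 1.1232×10^5 s: μ = 4π²r³/T² = 42720.8 km³/s².
Transfer-ellipse semi-major axis a_t = (r₁ + r₂)/2 = (23900 + 4470)/2 = 14185 km.
At periapsis, r = 4470 km.
Applying v² = μ(2/r − 1/a_t): v = 4.013 km/s.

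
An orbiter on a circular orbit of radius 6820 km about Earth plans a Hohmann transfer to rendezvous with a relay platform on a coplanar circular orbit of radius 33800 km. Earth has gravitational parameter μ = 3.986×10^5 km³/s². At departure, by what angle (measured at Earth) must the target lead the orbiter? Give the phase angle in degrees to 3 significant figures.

φ = 96.2°

Semi-major axis of the transfer orbit: a_t = (6820 + 33800)/2 = 20310 km.
Transfer time t = π√(a_t³/μ) = 14403 s.
The target's mean motion on its circular orbit is ω₂ = √(μ/r₂³) = 1.0160×10^-4 rad/s.
Angle swept by the target during transfer: ω₂·t = 1.4633 rad = 83.84°.
Arrival is 180° from departure on the ellipse, so φ = 180° − 83.84° = 96.2°.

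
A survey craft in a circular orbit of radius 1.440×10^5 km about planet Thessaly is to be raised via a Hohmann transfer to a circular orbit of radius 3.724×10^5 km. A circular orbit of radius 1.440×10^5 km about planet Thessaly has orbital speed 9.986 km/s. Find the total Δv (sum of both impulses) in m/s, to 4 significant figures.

From the circular-orbit relation v² = μ/r at r = 1.440×10^5 km: μ = v²r = (9.986)² × 1.440×10^5 = 1.43597×10^7 km³/s².
The Hohmann ellipse has a_t = (r₁ + r₂)/2 = 2.582×10^5 km.
At r₁ the circular-orbit speed is v₁ = √(μ/r₁) = 9.9860 km/s.
On the transfer ellipse at r₁, vis-viva gives v_p = √[μ(2/r₁ − 1/a_t)] = 11.993 km/s.
First burn Δv₁ = |v_p − v₁| = 2.007 km/s.
Circular speed at r₂: v₂ = √(μ/r₂) = 6.2097 km/s.
Transfer-orbit speed at r₂: v_a = √[μ(2/r₂ − 1/a_t)] = 4.6374 km/s.
Second burn Δv₂ = |v₂ − v_a| = 1.572 km/s.
Total Δv = Δv₁ + Δv₂ = 3.579 km/s.

Δv = 3579 m/s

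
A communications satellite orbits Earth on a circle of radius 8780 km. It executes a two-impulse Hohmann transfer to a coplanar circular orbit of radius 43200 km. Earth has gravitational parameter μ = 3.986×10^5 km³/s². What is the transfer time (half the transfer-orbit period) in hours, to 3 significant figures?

Transfer-ellipse semi-major axis a_t = (r₁ + r₂)/2 = (8780 + 43200)/2 = 25990 km.
Transfer time t = π√(a_t³/μ) = π√((25990)³ / 3.986×10^5) = 20850 s.
Converting: 20850 s ÷ 3600 s/hour = 5.79 hours.

t = 5.79 hours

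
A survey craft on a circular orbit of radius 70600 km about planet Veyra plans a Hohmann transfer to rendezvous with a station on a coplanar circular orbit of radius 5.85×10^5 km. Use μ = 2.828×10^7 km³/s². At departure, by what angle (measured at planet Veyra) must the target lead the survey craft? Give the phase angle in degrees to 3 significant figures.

φ = 104°

Semi-major axis of the transfer orbit: a_t = (70600 + 5.850×10^5)/2 = 3.278×10^5 km.
The half-period of the transfer ellipse is t = π√(a_t³/μ) = 1.10872×10^5 s.
The target's mean motion on its circular orbit is ω₂ = √(μ/r₂³) = 1.18852×10^-5 rad/s.
Angle swept by the target during transfer: ω₂·t = 1.31774 rad = 75.501°.
The survey craft traverses 180° on the transfer ellipse, so the target must lead by 180° − 75.501° = 104°.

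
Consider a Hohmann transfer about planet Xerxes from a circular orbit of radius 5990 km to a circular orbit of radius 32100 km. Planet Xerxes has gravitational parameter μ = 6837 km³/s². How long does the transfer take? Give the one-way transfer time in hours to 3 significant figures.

Semi-major axis of the transfer orbit: a_t = (5990 + 32100)/2 = 19045 km.
Transfer time t = π√(a_t³/μ) = π√((19045)³ / 6837) = 99860 s.
Converting: 99860 s ÷ 3600 s/hour = 27.7 hours.

t = 27.7 hours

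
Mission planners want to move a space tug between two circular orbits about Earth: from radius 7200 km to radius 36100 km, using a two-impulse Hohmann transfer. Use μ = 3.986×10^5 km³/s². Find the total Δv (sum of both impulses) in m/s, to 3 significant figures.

Δv = 3570 m/s

Transfer-ellipse semi-major axis a_t = (r₁ + r₂)/2 = (7200 + 36100)/2 = 21650 km.
At r₁ the circular-orbit speed is v₁ = √(μ/r₁) = 7.441 km/s.
On the transfer ellipse at r₁, v² = μ(2/r − 1/a) gives v_p = √[μ(2/r₁ − 1/a_t)] = 9.608 km/s.
First burn Δv₁ = |v_p − v₁| = 2.167 km/s.
Circular speed at r₂: v₂ = √(μ/r₂) = 3.323 km/s.
Transfer-orbit speed at r₂: v_a = √[μ(2/r₂ − 1/a_t)] = 1.916 km/s.
Second burn Δv₂ = |v₂ − v_a| = 1.407 km/s.
Total Δv = Δv₁ + Δv₂ = 3.574 km/s.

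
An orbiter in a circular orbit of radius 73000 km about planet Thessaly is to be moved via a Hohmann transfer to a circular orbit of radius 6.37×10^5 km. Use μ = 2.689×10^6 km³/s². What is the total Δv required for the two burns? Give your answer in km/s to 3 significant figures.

Transfer-ellipse semi-major axis a_t = (r₁ + r₂)/2 = (73000 + 6.370×10^5)/2 = 3.550×10^5 km.
Circular speed at r₁: v₁ = √(μ/r₁) = √(2.689×10^6/73000) = 6.069 km/s.
On the transfer ellipse at r₁, v² = μ(2/r − 1/a) gives v_p = √[μ(2/r₁ − 1/a_t)] = 8.130 km/s.
First burn Δv₁ = |v_p − v₁| = 2.061 km/s.
Circular speed at r₂: v₂ = √(μ/r₂) = 2.055 km/s.
Transfer-orbit speed at r₂: v_a = √[μ(2/r₂ − 1/a_t)] = 0.9317 km/s.
Second burn Δv₂ = |v₂ − v_a| = 1.123 km/s.
Δv = Δv₁ + Δv₂ = 2.061 + 1.123 = 3.184 km/s.

Δv = 3.18 km/s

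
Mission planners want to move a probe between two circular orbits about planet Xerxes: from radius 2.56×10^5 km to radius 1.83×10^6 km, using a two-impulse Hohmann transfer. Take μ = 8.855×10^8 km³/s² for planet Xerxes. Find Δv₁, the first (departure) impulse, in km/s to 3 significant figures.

Δv₁ = 19.1 km/s

Semi-major axis of the transfer orbit: a_t = (2.560×10^5 + 1.830×10^6)/2 = 1.043×10^6 km.
On the circular orbit at r = 2.560×10^5 km, v_c = √(μ/r) = 58.81 km/s.
Transfer-orbit speed at the same r (vis-viva, a = a_t): v_t = √[μ(2/r − 1/a_t)] = 77.90 km/s.
Δv₁ = |v_t − v_c| = |77.90 − 58.81| = 19.09 km/s.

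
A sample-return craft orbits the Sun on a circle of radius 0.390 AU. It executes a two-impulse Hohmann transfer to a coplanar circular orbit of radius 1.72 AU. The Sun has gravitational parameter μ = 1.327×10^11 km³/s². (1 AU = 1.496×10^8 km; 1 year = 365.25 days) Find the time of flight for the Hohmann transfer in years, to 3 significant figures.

In km: r₁ = 0.390 × 1.496×10^8 = 5.8344×10^7 km; r₂ = 1.72 × 1.496×10^8 = 2.57312×10^8 km.
Transfer-ellipse semi-major axis a_t = (r₁ + r₂)/2 = (5.8344×10^7 + 2.57312×10^8)/2 = 1.57828×10^8 km.
Half the transfer-orbit period gives t = π√(a_t³/μ) = 1.710×10^7 s.
Converting: 1.710×10^7 s ÷ 3.15576×10^7 s/year (365.25 × 86400) = 0.542 years.

t = 0.542 years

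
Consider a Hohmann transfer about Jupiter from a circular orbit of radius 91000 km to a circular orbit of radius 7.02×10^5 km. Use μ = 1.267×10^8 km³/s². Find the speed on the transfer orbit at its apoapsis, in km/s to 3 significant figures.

v = 6.44 km/s

Semi-major axis of the transfer orbit: a_t = (91000 + 7.020×10^5)/2 = 3.965×10^5 km.
At apoapsis, r = 7.020×10^5 km.
Applying v² = μ(2/r − 1/a_t): v = 6.436 km/s.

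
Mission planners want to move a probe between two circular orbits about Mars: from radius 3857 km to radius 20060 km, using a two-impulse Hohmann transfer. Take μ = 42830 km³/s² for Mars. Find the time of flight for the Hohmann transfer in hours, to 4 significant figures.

t = 5.514 hours

Transfer-ellipse semi-major axis a_t = (r₁ + r₂)/2 = (3857 + 20060)/2 = 11958.5 km.
Transfer time t = π√(a_t³/μ) = π√((11958.5)³ / 42830) = 19850 s.
Converting: 19850 s ÷ 3600 s/hour = 5.514 hours.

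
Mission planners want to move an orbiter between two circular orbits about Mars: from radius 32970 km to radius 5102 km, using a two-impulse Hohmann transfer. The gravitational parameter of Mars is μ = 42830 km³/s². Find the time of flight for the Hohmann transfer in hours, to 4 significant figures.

The Hohmann ellipse has a_t = (r₁ + r₂)/2 = 19036 km.
Transfer time t = π√(a_t³/μ) = π√((19036)³ / 42830) = 39869 s.
Converting: 39869 s ÷ 3600 s/hour = 11.07 hours.

t = 11.07 hours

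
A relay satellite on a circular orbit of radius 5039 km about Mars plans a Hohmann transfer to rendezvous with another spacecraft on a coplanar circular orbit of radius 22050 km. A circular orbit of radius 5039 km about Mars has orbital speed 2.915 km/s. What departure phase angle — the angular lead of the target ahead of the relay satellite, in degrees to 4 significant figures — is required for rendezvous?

From the circular-orbit relation v² = μ/r at r = 5039 km: μ = v²r = (2.915)² × 5039 = 42817.5 km³/s².
Semi-major axis of the transfer orbit: a_t = (5039 + 22050)/2 = 13544.5 km.
Transfer time t = π√(a_t³/μ) = 23932.3 s.
Target angular speed ω₂ = √(μ/r₂³) = 6.31972×10^-5 rad/s.
Angle swept by the target during transfer: ω₂·t = 1.5125 rad = 86.66°.
Arrival is 180° from departure on the ellipse, so φ = 180° − 86.66° = 93.34°.

φ = 93.34°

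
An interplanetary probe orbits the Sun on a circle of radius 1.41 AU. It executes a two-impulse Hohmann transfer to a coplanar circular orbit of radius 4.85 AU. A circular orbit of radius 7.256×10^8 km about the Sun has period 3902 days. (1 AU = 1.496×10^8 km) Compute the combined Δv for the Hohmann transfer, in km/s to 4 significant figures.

From Kepler's third law T² = 4π²r³/μ at r = 7.256×10^8 km, T = 3902 days = 3902 × 86400 s = 3.371328×10^8 s: μ = 4π²r³/T² = 1.32693×10^11 km³/s².
In km: r₁ = 1.41 × 1.496×10^8 = 2.10936×10^8 km; r₂ = 4.85 × 1.496×10^8 = 7.2556×10^8 km.
Transfer-ellipse semi-major axis a_t = (r₁ + r₂)/2 = (2.10936×10^8 + 7.2556×10^8)/2 = 4.68248×10^8 km.
Circular speed at r₁: v₁ = √(μ/r₁) = √(1.32693×10^11/2.10936×10^8) = 25.08 km/s.
On the transfer ellipse at r₁, vis-viva equation gives v_p = √[μ(2/r₁ − 1/a_t)] = 31.22 km/s.
First burn Δv₁ = |v_p − v₁| = 6.140 km/s.
At r₂, v₂ = √(μ/r₂) = 13.5235 km/s.
Transfer-orbit speed at r₂: v_a = √[μ(2/r₂ − 1/a_t)] = 9.07665 km/s.
Second burn Δv₂ = |v₂ − v_a| = 4.447 km/s.
Total Δv = Δv₁ + Δv₂ = 10.59 km/s.

Δv = 10.59 km/s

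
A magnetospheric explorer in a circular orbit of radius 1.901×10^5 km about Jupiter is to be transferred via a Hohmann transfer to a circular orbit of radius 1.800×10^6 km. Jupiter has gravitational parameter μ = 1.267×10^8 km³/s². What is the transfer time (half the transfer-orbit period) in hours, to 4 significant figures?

t = 76.95 hours

The Hohmann ellipse has a_t = (r₁ + r₂)/2 = 9.9505×10^5 km.
Half the transfer-orbit period gives t = π√(a_t³/μ) = 2.7703×10^5 s.
Converting: 2.7703×10^5 s ÷ 3600 s/hour = 76.95 hours.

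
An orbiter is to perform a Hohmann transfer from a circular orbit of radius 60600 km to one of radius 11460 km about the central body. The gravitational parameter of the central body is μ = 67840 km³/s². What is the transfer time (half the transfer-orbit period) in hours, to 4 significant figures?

t = 22.91 hours

The Hohmann ellipse has a_t = (r₁ + r₂)/2 = 36030 km.
Half the transfer-orbit period gives t = π√(a_t³/μ) = 82490 s.
Converting: 82490 s ÷ 3600 s/hour = 22.91 hours.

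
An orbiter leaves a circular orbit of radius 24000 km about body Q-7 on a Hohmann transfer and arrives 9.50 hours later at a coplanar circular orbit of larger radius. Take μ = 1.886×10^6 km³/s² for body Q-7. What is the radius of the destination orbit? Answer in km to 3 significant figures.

r₂ = 97400 km

Transfer time t = 9.50 hours = 34200 s, and t = π√(a_t³/μ).
So a_t = (μ t²/π²)^(1/3) = (1.886×10^6 × (34200)² / π²)^(1/3) = 60687 km.
Since a_t = (r₁ + r₂)/2, r₂ = 2a_t − r₁ = 2×60687 − 24000 = 97374 km.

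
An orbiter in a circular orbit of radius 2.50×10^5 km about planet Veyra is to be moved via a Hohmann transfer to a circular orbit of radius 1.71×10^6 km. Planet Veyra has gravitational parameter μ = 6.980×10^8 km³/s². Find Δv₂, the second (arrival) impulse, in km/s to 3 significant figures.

Transfer-ellipse semi-major axis a_t = (r₁ + r₂)/2 = (2.500×10^5 + 1.710×10^6)/2 = 9.800×10^5 km.
Circular speed at r = 1.710×10^6 km: v_c = √(μ/r) = 20.2036 km/s.
Vis-viva on the transfer ellipse at r = 1.710×10^6 km gives v_t = √[μ(2/r − 1/a_t)] = 10.2044 km/s.
Δv₂ = |v_t − v_c| = |10.2044 − 20.2036| = 9.999 km/s.

Δv₂ = 10.0 km/s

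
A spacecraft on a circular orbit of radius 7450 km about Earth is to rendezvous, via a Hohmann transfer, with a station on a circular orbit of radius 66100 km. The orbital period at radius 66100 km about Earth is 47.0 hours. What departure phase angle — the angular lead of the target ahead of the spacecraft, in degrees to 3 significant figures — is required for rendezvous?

From Kepler's third law T² = 4π²r³/μ at r = 66100 km, T = 47.0 hours = 47.0 × 3600 s = 1.692×10^5 s: μ = 4π²r³/T² = 3.98257×10^5 km³/s².
The Hohmann ellipse has a_t = (r₁ + r₂)/2 = 36775 km.
Transfer time t = π√(a_t³/μ) = 35107 s.
Target angular speed ω₂ = √(μ/r₂³) = 3.7135×10^-5 rad/s.
Angle swept by the target during transfer: ω₂·t = 1.3037 rad = 74.70°.
The spacecraft traverses 180° on the transfer ellipse, so the target must lead by 180° − 74.70° = 105°.

φ = 105°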